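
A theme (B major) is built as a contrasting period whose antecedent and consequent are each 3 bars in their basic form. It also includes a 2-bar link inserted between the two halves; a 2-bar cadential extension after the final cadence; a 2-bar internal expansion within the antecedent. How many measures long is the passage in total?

Basic contrasting period: 3 + 3 = 6 bars.
6 (basic form) + 2 (link) + 2 (cadential extension) + 2 (internal expansion) = 12.

12 measures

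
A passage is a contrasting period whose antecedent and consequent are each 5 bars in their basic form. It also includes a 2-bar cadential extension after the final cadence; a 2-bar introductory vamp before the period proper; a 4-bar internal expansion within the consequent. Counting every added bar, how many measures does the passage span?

18 measures

Basic contrasting period: 5 + 5 = 10 bars.
10 (basic form) + 2 (cadential extension) + 2 (introduction) + 4 (internal expansion) = 18.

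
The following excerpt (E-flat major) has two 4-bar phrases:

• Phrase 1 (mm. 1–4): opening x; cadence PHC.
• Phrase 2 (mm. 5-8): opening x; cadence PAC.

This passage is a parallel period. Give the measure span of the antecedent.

measures 1–4

The antecedent is the phrase ending with the weaker cadence (Phrygian half cadence, phrase 1) and the consequent the one ending more conclusively (perfect authentic cadence, phrase 2); the antecedent is mm. 1–4.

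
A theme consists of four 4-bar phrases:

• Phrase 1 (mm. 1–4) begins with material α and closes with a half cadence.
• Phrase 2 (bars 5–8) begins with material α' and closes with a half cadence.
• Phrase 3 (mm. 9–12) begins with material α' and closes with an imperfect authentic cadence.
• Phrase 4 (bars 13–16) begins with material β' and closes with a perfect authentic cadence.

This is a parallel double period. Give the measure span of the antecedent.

measures 1–8

In a double period the first pair of phrases (ending half cadence) is the large antecedent and the second pair (ending perfect authentic cadence) is the large consequent; the antecedent is measures 1–8.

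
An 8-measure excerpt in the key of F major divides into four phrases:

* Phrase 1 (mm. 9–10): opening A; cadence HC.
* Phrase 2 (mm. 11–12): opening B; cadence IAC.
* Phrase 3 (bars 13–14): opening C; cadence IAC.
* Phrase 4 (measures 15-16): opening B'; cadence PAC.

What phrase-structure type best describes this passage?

contrasting double period

Four phrases in two halves: the first half (mm. 9-12) ends with an imperfect authentic cadence, the second (bars 13–16) with a perfect authentic cadence — a large antecedent–consequent pair, i.e. a double period.
Phrase 3 begins with different material from phrase 1, making it contrasting.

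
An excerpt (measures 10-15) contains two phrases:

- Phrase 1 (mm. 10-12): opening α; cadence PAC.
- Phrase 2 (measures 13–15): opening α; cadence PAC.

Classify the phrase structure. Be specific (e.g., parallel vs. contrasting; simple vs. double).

repeated phrase

Both phrases have the same opening (α) and the same cadence (perfect authentic cadence): the second is a restatement, not a consequent, so this is a repeated phrase rather than a period.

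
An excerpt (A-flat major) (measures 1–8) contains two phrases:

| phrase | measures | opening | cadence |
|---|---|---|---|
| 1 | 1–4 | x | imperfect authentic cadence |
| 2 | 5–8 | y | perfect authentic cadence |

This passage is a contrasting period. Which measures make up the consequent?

measures 5–8

The antecedent is the phrase ending with the weaker cadence (imperfect authentic cadence, phrase 1) and the consequent the one ending more conclusively (perfect authentic cadence, phrase 2); the consequent is mm. 5–8.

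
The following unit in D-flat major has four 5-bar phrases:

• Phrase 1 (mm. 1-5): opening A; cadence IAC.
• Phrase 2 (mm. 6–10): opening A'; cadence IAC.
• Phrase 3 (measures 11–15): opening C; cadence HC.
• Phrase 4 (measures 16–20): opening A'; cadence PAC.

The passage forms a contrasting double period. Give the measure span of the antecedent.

In a double period the first pair of phrases (ending imperfect authentic cadence) is the large antecedent and the second pair (ending perfect authentic cadence) is the large consequent; the antecedent is measures 1–10.

measures 1–10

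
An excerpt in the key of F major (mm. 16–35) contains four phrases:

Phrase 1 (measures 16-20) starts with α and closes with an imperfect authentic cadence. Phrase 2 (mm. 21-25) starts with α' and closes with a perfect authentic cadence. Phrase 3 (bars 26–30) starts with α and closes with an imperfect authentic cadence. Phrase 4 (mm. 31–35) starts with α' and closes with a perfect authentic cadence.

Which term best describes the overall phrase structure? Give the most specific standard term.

repeated period

The cadence pattern IAC–PAC–IAC–PAC is weak–strong twice, and phrases 3–4 restate phrases 1–2: a period heard twice, not a double period (which would end weakly at phrase 2).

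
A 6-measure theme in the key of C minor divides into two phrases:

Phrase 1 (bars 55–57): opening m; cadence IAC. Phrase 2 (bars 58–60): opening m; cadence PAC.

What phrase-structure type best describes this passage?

Phrase 1 ends with an imperfect authentic cadence (weaker) and phrase 2 with a perfect authentic cadence (stronger): antecedent + consequent = a period.
The two phrases open with the same material (m / m), so the period is parallel.

parallel period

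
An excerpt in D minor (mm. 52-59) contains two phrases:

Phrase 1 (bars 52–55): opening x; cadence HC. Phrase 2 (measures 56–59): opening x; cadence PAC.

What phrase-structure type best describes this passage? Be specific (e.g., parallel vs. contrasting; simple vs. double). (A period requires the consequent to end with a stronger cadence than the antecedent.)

parallel period

Phrase 1 ends with a half cadence (weaker) and phrase 2 with a perfect authentic cadence (stronger): antecedent + consequent = a period.
The two phrases open with the same material (x / x), so the period is parallel.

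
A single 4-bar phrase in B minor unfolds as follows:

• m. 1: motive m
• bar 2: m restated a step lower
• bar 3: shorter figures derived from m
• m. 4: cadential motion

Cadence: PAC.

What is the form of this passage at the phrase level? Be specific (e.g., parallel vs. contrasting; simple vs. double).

sentence

Basic idea (bar 1) + its repetition (bar 2) form the presentation; fragmentation and cadence (bars 3–4) form the continuation — the 4-bar whole is a sentence.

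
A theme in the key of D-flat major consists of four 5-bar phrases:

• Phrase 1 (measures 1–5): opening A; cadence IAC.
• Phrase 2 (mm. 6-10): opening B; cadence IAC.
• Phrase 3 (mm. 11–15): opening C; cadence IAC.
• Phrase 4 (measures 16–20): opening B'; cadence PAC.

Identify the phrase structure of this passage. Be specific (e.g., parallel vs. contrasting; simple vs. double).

contrasting double period

Four phrases in two halves: the first half (mm. 1–10) ends with an imperfect authentic cadence, the second (mm. 11–20) with a perfect authentic cadence — a large antecedent–consequent pair, i.e. a double period.
Phrase 3 begins with different material from phrase 1, making it contrasting.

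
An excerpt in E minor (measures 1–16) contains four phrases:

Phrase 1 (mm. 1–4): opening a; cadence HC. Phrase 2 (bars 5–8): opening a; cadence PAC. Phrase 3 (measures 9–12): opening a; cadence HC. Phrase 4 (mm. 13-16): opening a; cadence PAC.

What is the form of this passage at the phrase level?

repeated period

The cadence pattern HC–PAC–HC–PAC is weak–strong twice, and phrases 3–4 restate phrases 1–2: a period heard twice, not a double period (which would end weakly at phrase 2).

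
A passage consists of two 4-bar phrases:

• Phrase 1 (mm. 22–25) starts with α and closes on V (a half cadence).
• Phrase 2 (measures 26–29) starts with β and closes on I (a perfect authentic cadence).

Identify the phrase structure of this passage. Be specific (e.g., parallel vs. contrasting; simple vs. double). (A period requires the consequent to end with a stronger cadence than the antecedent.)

contrasting period

Phrase 1 ends with a half cadence (weaker) and phrase 2 with a perfect authentic cadence (stronger): antecedent + consequent = a period.
The two phrases open with different material (α / β), so the period is contrasting.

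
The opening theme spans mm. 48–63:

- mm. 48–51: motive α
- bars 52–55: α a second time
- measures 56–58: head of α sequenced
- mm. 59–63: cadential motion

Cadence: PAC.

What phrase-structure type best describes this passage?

Basic idea (bars 48–51) + its repetition (mm. 52–55) form the presentation; fragmentation and cadence (mm. 56–63) form the continuation — the 16-bar whole is a sentence.

sentence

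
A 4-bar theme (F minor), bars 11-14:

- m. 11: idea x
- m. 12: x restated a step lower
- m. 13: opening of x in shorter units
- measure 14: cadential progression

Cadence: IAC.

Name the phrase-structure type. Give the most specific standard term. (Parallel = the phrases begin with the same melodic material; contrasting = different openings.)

Basic idea (m. 11) + its repetition (m. 12) form the presentation; fragmentation and cadence (mm. 13–14) form the continuation — the 4-bar whole is a sentence.

sentence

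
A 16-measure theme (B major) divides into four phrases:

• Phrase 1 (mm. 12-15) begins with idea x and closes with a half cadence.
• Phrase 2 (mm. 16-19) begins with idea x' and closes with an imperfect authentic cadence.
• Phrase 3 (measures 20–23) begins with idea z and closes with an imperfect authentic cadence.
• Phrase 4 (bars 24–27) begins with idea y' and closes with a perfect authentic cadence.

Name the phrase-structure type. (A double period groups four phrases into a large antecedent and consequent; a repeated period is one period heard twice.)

contrasting double period

Four phrases in two halves: the first half (measures 12–19) ends with an imperfect authentic cadence, the second (mm. 20–27) with a perfect authentic cadence — a large antecedent–consequent pair, i.e. a double period.
Phrase 3 begins with different material from phrase 1, making it contrasting.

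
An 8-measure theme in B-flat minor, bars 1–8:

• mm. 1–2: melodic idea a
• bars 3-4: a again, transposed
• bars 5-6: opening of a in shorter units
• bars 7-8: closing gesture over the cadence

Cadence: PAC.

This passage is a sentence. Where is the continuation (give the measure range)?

After the presentation (bars 1–4), the continuation covers the fragmentation through the cadence: mm. 5–8.

measures 5–8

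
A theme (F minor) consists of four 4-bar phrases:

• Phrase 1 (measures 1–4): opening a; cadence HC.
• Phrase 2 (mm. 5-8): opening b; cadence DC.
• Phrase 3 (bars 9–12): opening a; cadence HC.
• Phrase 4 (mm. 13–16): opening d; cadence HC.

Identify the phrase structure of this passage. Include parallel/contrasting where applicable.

Phrase 4 ends with a half cadence, no stronger than phrase 2's deceptive cadence, so the four phrases do not form a double period; nor do phrases 3–4 duplicate 1–2, so it is not a repeated period. With no phrase reaching a conclusive cadence, the passage is a phrase group.

phrase group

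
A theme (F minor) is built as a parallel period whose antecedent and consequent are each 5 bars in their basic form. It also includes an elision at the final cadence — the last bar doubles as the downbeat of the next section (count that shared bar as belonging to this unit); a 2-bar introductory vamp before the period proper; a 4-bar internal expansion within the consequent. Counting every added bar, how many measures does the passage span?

Basic parallel period: 5 + 5 = 10 bars.
10 (basic form) + 2 (introduction) + 4 (internal expansion) = 16.
The elision shares a bar with the next section but does not change this unit's count.

16 measures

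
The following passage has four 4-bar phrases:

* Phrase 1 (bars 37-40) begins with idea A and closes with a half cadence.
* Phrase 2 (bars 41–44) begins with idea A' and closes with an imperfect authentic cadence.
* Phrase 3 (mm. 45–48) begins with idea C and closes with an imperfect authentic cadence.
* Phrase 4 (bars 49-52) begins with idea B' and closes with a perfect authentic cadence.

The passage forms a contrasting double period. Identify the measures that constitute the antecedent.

In a double period the four phrases pair into a large antecedent (phrases 1–2, ending imperfect authentic cadence) and a large consequent (phrases 3–4, ending perfect authentic cadence). The antecedent spans measures 37–44.

measures 37–44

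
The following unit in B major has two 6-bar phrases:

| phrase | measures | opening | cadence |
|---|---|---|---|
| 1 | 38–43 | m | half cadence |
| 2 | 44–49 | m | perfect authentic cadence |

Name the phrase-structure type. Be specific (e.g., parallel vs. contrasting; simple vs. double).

parallel period

Phrase 1 ends with a half cadence (weaker) and phrase 2 with a perfect authentic cadence (stronger): antecedent + consequent = a period.
The two phrases open with the same material (m / m), so the period is parallel.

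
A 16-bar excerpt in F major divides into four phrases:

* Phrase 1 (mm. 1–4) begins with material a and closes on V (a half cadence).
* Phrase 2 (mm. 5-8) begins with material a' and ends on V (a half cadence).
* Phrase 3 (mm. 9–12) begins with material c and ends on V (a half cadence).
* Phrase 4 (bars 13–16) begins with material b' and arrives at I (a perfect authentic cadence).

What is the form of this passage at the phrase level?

Four phrases in two halves: the first half (bars 1–8) ends with a half cadence, the second (mm. 9–16) with a perfect authentic cadence — a large antecedent–consequent pair, i.e. a double period.
Phrase 3 begins with different material from phrase 1, making it contrasting.

contrasting double period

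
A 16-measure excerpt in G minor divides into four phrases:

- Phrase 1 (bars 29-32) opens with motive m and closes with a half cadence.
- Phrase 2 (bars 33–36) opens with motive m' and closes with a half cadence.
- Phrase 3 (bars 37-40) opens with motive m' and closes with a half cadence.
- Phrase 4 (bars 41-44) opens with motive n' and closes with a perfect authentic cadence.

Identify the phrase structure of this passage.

Four phrases in two halves: the first half (mm. 29-36) ends with a half cadence, the second (mm. 37–44) with a perfect authentic cadence — a large antecedent–consequent pair, i.e. a double period.
Phrase 3 begins with the same material as phrase 1, making it parallel.

parallel double period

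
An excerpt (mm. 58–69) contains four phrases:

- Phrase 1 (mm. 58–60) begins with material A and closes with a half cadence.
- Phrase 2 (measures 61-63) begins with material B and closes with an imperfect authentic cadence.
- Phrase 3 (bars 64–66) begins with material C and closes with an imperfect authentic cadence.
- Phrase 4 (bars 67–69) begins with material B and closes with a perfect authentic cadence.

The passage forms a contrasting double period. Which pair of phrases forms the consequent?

phrases 3 and 4

In a double period the first pair of phrases (ending imperfect authentic cadence) is the large antecedent and the second pair (ending perfect authentic cadence) is the large consequent; the consequent is phrases 3 and 4.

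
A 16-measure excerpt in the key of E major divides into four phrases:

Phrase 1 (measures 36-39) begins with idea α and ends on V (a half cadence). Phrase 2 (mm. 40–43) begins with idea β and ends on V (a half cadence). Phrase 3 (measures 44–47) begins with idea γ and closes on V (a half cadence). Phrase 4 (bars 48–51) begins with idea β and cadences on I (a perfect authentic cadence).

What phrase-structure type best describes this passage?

Four phrases in two halves: the first half (bars 36–43) ends with a half cadence, the second (mm. 44–51) with a perfect authentic cadence — a large antecedent–consequent pair, i.e. a double period.
Phrase 3 begins with different material from phrase 1, making it contrasting.

contrasting double period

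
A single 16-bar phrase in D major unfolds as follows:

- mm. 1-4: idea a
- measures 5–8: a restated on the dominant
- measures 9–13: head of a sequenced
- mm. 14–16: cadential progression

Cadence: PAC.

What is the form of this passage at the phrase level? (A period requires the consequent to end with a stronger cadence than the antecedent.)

Basic idea (bars 1-4) + its repetition (mm. 5-8) form the presentation; fragmentation and cadence (measures 9-16) form the continuation — the 16-bar whole is a sentence.

sentence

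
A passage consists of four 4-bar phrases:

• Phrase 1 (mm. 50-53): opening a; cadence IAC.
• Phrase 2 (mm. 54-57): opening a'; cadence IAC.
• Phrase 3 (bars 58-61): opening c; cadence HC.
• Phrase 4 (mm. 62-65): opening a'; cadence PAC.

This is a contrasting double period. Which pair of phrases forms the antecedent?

phrases 1 and 2

In a double period the first pair of phrases (ending imperfect authentic cadence) is the large antecedent and the second pair (ending perfect authentic cadence) is the large consequent; the antecedent is phrases 1 and 2.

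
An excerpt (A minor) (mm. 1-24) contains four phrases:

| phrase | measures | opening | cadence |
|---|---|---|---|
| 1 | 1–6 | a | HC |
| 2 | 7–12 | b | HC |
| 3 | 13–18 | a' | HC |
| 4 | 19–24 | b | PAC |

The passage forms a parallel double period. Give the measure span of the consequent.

In a double period the four phrases pair into a large antecedent (phrases 1–2, ending half cadence) and a large consequent (phrases 3–4, ending perfect authentic cadence). The consequent spans mm. 13–24.

measures 13–24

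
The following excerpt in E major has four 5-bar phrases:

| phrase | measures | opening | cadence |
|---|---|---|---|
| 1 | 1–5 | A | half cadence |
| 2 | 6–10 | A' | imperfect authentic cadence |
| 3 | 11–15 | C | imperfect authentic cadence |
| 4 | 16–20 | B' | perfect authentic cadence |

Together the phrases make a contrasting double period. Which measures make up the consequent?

measures 11–20

In a double period the first pair of phrases (ending imperfect authentic cadence) is the large antecedent and the second pair (ending perfect authentic cadence) is the large consequent; the consequent is measures 11–20.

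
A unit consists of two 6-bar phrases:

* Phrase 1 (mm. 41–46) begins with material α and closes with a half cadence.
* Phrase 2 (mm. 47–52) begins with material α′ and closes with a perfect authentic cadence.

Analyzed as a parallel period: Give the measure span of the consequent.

The antecedent is the phrase ending with the weaker cadence (half cadence, phrase 1) and the consequent the one ending more conclusively (perfect authentic cadence, phrase 2); the consequent is measures 47–52.

measures 47–52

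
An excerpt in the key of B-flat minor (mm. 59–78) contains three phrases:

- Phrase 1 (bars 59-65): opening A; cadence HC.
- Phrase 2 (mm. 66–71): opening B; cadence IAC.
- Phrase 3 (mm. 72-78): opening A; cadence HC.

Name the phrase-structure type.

The final phrase closes with a half cadence, which is not stronger than the preceding imperfect authentic cadence; the 3 phrases lack an overall antecedent–consequent design and so form a phrase group.

phrase group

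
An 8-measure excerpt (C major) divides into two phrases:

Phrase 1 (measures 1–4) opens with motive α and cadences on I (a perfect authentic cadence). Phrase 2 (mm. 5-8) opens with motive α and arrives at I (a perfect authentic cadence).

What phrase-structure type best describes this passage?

Both phrases have the same opening (α) and the same cadence (perfect authentic cadence): the second is a restatement, not a consequent, so this is a repeated phrase rather than a period.

repeated phrase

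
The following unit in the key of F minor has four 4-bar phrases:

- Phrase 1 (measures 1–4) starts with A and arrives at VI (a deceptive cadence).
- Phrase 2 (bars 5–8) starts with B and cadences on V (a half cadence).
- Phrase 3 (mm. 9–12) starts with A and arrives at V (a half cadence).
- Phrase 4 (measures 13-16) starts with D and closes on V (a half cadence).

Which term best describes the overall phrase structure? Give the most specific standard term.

Phrase 4 ends with a half cadence, no stronger than phrase 2's half cadence, so the four phrases do not form a double period; nor do phrases 3–4 duplicate 1–2, so it is not a repeated period. With no phrase reaching a conclusive cadence, the passage is a phrase group.

phrase group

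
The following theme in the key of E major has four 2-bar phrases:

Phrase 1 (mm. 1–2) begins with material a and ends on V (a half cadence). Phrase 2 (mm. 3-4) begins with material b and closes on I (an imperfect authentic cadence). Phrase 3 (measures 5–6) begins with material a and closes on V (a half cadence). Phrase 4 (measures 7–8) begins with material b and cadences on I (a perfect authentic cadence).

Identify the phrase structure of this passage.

Four phrases in two halves: the first half (mm. 1–4) ends with an imperfect authentic cadence, the second (mm. 5–8) with a perfect authentic cadence — a large antecedent–consequent pair, i.e. a double period.
Phrase 3 begins with the same material as phrase 1, making it parallel.

parallel double period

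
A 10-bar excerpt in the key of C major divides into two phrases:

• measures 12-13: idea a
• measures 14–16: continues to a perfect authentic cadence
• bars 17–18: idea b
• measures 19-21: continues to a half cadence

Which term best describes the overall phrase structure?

phrase group

The second phrase closes with a half cadence, which is not stronger than the first phrase's perfect authentic cadence; without a weak→strong cadential pair there is no antecedent–consequent relationship, so this is a phrase group rather than a period.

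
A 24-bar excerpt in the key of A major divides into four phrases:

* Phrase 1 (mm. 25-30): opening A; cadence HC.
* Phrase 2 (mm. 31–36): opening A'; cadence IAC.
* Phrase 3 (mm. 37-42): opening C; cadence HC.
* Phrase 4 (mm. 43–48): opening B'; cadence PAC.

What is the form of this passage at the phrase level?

Four phrases in two halves: the first half (measures 25-36) ends with an imperfect authentic cadence, the second (mm. 37-48) with a perfect authentic cadence — a large antecedent–consequent pair, i.e. a double period.
Phrase 3 begins with different material from phrase 1, making it contrasting.

contrasting double period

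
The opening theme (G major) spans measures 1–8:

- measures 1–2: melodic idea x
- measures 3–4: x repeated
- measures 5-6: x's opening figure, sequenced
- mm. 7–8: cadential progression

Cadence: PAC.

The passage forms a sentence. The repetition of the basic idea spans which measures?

measures 3–4

The presentation of a sentence is the basic idea (mm. 1–2) plus its repetition (mm. 3–4); the repetition of the basic idea is therefore mm. 3–4.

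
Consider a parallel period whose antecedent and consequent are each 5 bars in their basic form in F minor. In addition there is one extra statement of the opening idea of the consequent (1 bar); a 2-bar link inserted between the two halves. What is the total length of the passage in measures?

13 measures

Basic parallel period: 5 + 5 = 10 bars.
10 (basic form) + 1 (extra statement) + 2 (link) = 13.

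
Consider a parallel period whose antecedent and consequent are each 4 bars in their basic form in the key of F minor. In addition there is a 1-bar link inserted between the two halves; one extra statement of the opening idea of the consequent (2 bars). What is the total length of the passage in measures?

11 measures

Basic parallel period: 4 + 4 = 8 bars.
8 (basic form) + 1 (link) + 2 (extra statement) = 11.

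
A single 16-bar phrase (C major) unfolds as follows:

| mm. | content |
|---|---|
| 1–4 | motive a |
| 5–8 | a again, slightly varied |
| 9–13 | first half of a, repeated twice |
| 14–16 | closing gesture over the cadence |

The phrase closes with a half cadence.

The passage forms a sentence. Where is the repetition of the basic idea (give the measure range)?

measures 5–8

The presentation of a sentence is the basic idea (measures 1–4) plus its repetition (measures 5-8); the repetition of the basic idea is therefore mm. 5-8.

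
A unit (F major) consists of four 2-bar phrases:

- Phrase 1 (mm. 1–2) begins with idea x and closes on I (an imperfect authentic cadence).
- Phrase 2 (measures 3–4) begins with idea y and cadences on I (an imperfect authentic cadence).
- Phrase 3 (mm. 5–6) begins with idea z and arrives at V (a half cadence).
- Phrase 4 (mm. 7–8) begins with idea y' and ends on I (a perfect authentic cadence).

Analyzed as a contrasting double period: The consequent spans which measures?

In a double period the four phrases pair into a large antecedent (phrases 1–2, ending imperfect authentic cadence) and a large consequent (phrases 3–4, ending perfect authentic cadence). The consequent spans bars 5–8.

measures 5–8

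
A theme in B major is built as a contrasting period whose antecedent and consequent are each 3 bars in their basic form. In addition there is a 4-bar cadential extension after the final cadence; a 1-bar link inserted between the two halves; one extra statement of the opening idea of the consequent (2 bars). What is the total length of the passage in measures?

13 measures

Basic contrasting period: 3 + 3 = 6 bars.
6 (basic form) + 4 (cadential extension) + 1 (link) + 2 (extra statement) = 13.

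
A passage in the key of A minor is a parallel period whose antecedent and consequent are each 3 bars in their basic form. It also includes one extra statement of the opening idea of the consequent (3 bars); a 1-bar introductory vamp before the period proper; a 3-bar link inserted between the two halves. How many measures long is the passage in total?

Basic parallel period: 3 + 3 = 6 bars.
6 (basic form) + 3 (extra statement) + 1 (introduction) + 3 (link) = 13.

13 measures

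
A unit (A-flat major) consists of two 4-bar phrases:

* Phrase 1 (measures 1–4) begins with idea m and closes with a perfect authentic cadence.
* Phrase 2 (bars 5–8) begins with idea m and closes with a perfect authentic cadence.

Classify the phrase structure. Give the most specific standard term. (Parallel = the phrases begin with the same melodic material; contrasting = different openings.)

Both phrases have the same opening (m) and the same cadence (perfect authentic cadence): the second is a restatement, not a consequent, so this is a repeated phrase rather than a period.

repeated phrase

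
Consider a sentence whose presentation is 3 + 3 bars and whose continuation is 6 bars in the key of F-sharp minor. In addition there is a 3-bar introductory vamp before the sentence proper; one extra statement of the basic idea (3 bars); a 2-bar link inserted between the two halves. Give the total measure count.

20 measures

Basic sentence: 3 + 3 + 6 = 12 bars.
12 (basic form) + 3 (introduction) + 3 (extra statement) + 2 (link) = 20.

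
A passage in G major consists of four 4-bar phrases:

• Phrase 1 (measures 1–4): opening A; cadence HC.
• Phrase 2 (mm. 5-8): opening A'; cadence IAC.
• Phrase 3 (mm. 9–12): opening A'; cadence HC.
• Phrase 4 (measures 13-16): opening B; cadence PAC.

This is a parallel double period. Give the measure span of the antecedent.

In a double period the first pair of phrases (ending imperfect authentic cadence) is the large antecedent and the second pair (ending perfect authentic cadence) is the large consequent; the antecedent is measures 1–8.

measures 1–8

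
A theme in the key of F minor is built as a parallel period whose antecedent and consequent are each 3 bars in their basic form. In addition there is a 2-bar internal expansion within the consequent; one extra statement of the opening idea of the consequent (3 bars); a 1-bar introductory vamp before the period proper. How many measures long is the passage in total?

Basic parallel period: 3 + 3 = 6 bars.
6 (basic form) + 2 (internal expansion) + 3 (extra statement) + 1 (introduction) = 12.

12 measures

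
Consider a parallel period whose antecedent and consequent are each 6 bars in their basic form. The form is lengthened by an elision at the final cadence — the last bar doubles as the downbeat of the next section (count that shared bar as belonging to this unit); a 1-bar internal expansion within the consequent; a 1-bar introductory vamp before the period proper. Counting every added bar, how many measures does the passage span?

Basic parallel period: 6 + 6 = 12 bars.
12 (basic form) + 1 (internal expansion) + 1 (introduction) = 14.
The elision shares a bar with the next section but does not change this unit's count.

14 measures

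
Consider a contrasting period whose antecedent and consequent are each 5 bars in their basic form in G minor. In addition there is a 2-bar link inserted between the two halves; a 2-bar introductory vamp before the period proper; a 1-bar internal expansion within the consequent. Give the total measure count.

Basic contrasting period: 5 + 5 = 10 bars.
10 (basic form) + 2 (link) + 2 (introduction) + 1 (internal expansion) = 15.

15 measures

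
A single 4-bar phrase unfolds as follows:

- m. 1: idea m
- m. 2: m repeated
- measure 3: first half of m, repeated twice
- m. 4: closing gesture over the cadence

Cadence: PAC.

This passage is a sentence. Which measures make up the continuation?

measures 3–4

After the presentation (bars 1-2), the continuation covers the fragmentation through the cadence: mm. 3-4.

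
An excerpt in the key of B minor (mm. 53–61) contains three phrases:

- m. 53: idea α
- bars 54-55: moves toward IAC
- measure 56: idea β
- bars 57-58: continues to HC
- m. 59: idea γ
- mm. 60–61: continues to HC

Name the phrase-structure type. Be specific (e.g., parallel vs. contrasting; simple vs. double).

The final phrase closes with a half cadence, which is not stronger than the preceding half cadence; the 3 phrases lack an overall antecedent–consequent design and so form a phrase group.

phrase group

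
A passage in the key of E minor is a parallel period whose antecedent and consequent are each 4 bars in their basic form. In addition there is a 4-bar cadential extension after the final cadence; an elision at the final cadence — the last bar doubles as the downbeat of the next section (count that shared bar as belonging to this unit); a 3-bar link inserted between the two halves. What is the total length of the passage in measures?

15 measures

Basic parallel period: 4 + 4 = 8 bars.
8 (basic form) + 4 (cadential extension) + 3 (link) = 15.
The elision shares a bar with the next section but does not change this unit's count.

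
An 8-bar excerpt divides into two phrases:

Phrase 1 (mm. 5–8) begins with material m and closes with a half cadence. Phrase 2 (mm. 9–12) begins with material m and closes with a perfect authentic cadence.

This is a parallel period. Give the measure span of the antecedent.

measures 5–8

The phrase ending with the weaker cadence (half cadence) is the antecedent; the one ending more conclusively (perfect authentic cadence) is the consequent. The antecedent is measures 5–8.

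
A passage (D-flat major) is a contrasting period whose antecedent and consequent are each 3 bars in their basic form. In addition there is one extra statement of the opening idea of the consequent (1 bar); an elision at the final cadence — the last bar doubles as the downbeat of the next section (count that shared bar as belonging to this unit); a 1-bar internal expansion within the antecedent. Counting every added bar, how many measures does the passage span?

Basic contrasting period: 3 + 3 = 6 bars.
6 (basic form) + 1 (extra statement) + 1 (internal expansion) = 8.
The elision shares a bar with the next section but does not change this unit's count.

8 measures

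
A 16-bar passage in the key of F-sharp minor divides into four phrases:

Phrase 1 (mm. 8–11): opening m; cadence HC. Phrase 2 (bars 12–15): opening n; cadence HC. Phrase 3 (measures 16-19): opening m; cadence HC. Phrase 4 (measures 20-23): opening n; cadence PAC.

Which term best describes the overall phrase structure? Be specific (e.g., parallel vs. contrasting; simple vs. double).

parallel double period

Four phrases in two halves: the first half (mm. 8–15) ends with a half cadence, the second (mm. 16-23) with a perfect authentic cadence — a large antecedent–consequent pair, i.e. a double period.
Phrase 3 begins with the same material as phrase 1, making it parallel.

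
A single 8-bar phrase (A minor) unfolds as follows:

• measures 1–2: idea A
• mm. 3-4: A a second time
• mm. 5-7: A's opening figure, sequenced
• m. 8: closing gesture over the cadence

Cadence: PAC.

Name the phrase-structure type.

Basic idea (measures 1-2) + its repetition (bars 3–4) form the presentation; fragmentation and cadence (bars 5–8) form the continuation — the 8-bar whole is a sentence.

sentence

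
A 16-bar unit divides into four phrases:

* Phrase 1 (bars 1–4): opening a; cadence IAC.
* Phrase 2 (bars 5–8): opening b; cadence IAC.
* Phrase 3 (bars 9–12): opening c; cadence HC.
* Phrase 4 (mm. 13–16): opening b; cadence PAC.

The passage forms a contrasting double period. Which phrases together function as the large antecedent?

In a double period the first pair of phrases (ending imperfect authentic cadence) is the large antecedent and the second pair (ending perfect authentic cadence) is the large consequent; the antecedent is phrases 1 and 2.

phrases 1 and 2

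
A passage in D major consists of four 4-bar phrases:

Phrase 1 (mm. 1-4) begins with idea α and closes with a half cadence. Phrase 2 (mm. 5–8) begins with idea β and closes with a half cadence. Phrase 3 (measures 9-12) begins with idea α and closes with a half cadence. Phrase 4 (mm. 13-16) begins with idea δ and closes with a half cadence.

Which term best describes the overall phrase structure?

phrase group

Phrase 4 ends with a half cadence, no stronger than phrase 2's half cadence, so the four phrases do not form a double period; nor do phrases 3–4 duplicate 1–2, so it is not a repeated period. With no phrase reaching a conclusive cadence, the passage is a phrase group.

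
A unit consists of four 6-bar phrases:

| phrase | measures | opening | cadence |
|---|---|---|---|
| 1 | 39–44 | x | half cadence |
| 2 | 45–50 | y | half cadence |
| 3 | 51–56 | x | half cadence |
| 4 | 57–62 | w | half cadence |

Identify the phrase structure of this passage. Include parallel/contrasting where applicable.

Phrase 4 ends with a half cadence, no stronger than phrase 2's half cadence, so the four phrases do not form a double period; nor do phrases 3–4 duplicate 1–2, so it is not a repeated period. With no phrase reaching a conclusive cadence, the passage is a phrase group.

phrase group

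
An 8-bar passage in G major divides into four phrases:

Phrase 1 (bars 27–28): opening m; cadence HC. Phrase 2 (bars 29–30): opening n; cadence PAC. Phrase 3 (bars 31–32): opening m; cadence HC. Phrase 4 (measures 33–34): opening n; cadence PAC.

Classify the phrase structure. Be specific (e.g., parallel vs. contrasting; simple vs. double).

repeated period

The cadence pattern HC–PAC–HC–PAC is weak–strong twice, and phrases 3–4 restate phrases 1–2: a period heard twice, not a double period (which would end weakly at phrase 2).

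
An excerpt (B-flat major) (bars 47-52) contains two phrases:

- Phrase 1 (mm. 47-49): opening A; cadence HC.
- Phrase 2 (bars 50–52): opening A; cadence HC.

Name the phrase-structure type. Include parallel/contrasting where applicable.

repeated phrase

Both phrases have the same opening (A) and the same cadence (half cadence): the second is a restatement, not a consequent, so this is a repeated phrase rather than a period.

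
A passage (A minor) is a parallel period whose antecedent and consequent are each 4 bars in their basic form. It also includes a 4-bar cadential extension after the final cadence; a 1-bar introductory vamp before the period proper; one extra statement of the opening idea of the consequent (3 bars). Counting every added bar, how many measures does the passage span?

16 measures

Basic parallel period: 4 + 4 = 8 bars.
8 (basic form) + 4 (cadential extension) + 1 (introduction) + 3 (extra statement) = 16.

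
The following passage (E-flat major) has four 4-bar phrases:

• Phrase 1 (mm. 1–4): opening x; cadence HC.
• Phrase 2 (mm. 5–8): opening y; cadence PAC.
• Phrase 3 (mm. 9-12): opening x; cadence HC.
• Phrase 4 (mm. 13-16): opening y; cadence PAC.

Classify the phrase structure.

The cadence pattern HC–PAC–HC–PAC is weak–strong twice, and phrases 3–4 restate phrases 1–2: a period heard twice, not a double period (which would end weakly at phrase 2).

repeated period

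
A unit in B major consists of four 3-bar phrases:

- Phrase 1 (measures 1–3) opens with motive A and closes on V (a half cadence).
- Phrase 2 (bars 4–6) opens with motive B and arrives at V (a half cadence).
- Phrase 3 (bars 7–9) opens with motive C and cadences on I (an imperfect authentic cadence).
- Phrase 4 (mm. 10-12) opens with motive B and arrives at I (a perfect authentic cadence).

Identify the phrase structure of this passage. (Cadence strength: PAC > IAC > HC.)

contrasting double period

Four phrases in two halves: the first half (bars 1–6) ends with a half cadence, the second (mm. 7–12) with a perfect authentic cadence — a large antecedent–consequent pair, i.e. a double period.
Phrase 3 begins with different material from phrase 1, making it contrasting.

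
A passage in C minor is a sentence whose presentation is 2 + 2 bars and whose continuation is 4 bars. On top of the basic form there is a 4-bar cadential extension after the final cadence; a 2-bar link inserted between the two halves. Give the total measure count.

Basic sentence: 2 + 2 + 4 = 8 bars.
8 (basic form) + 4 (cadential extension) + 2 (link) = 14.

14 measures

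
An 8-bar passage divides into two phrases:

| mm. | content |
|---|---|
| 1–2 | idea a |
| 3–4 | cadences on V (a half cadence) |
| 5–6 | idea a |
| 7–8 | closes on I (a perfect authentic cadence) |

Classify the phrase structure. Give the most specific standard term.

parallel period

Phrase 1 ends with a half cadence (weaker) and phrase 2 with a perfect authentic cadence (stronger): antecedent + consequent = a period.
The two phrases open with the same material (a / a), so the period is parallel.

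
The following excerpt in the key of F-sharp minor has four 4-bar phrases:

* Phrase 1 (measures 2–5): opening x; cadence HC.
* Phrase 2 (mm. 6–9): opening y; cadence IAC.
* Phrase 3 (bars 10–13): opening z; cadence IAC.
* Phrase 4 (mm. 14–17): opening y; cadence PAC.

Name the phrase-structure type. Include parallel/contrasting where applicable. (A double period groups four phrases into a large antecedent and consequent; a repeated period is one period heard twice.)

contrasting double period

Four phrases in two halves: the first half (mm. 2–9) ends with an imperfect authentic cadence, the second (mm. 10–17) with a perfect authentic cadence — a large antecedent–consequent pair, i.e. a double period.
Phrase 3 begins with different material from phrase 1, making it contrasting.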